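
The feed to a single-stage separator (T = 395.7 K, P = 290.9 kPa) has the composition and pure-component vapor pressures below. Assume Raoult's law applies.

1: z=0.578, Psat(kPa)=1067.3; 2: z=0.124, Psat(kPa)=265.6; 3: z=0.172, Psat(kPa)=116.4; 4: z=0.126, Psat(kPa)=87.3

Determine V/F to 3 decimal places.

V/F = 0.881

Raoult's law: Kᵢ = Pᵢˢᵃᵗ/P = Pᵢˢᵃᵗ/290.9.
  K_1 = 1067.3/290.9 = 3.66896, K_2 = 265.6/290.9 = 0.91303, K_3 = 116.4/290.9 = 0.40014, K_4 = 87.3/290.9 = 0.30010
Newton iteration, V/F⁰ = 0.35:
  V/F = 0.350: g = 0.5391, g' = -1.309 → V/F = 0.762
  V/F = 0.762: g = 0.1181, g' = -0.942 → V/F = 0.887
  V/F = 0.887: g = -0.0069, g' = -1.077 → V/F = 0.881
Converged at V/F = 0.881.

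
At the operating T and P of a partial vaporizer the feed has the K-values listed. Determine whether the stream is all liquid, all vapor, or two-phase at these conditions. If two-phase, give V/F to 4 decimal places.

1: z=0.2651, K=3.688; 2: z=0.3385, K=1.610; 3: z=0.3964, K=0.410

ΣzᵢKᵢ = 1.6852; Σzᵢ/Kᵢ = 1.2490.
Both exceed 1, so a two-phase solution exists.
Rachford–Rice: g(ψ) = Σ zᵢ(Kᵢ−1)/(1+ψ(Kᵢ−1)) = 0.
Newton iteration, ψ⁰ = 0.5:
  ψ = 0.5000: g = 0.13049, g' = -0.7002 → ψ = 0.6864
  ψ = 0.6864: g = 0.00298, g' = -0.6889 → ψ = 0.6907
Converged at ψ = 0.6907.

two-phase, V/F = 0.6907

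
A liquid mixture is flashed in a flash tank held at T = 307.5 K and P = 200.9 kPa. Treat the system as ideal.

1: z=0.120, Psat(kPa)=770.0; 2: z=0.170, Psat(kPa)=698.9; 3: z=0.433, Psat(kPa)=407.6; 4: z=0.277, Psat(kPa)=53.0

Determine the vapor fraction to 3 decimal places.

Raoult's law: Kᵢ = Pᵢˢᵃᵗ/P = Pᵢˢᵃᵗ/200.9.
  K_1 = 770.0/200.9 = 3.83275, K_2 = 698.9/200.9 = 3.47885, K_3 = 407.6/200.9 = 2.02887, K_4 = 53.0/200.9 = 0.26381
Material balance + equilibrium reduce to Σ zᵢ(Kᵢ−1)/(1+ψ(Kᵢ−1)) = 0.
g(0) = ΣzᵢKᵢ − 1 = 1.003 and g(1) = 1 − Σzᵢ/Kᵢ = -0.344, so a root lies in (0, 1).
Newton–Raphson from ψ = 0.5:
  ψ = 0.500: g = 0.3003, g' = -0.949 → ψ = 0.816
  ψ = 0.816: g = -0.0271, g' = -1.281 → ψ = 0.795
Converged at ψ = 0.795.

ψ = 0.795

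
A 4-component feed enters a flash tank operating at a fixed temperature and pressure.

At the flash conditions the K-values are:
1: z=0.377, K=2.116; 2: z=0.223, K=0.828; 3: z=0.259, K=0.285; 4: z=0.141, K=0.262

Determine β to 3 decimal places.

Rachford–Rice: g(β) = Σ zᵢ(Kᵢ−1)/(1+β(Kᵢ−1)) = 0.
Check two-phase: ΣzᵢKᵢ = 1.093 > 1 and Σzᵢ/Kᵢ = 1.894 > 1, so g(0) = 0.093 > 0 and g(1) = -0.894 < 0.
Iterate (Newton) starting at β = 0.5:
  β = 0.500: g = -0.2251, g' = -0.715 → β = 0.185
  β = 0.185: g = -0.0249, g' = -0.608 → β = 0.144
Converged at β = 0.144.

β = 0.144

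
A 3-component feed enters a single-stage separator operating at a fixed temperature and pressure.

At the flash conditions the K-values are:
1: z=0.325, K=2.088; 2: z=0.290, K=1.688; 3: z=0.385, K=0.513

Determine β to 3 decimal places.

Material balance + equilibrium reduce to Σ zᵢ(Kᵢ−1)/(1+β(Kᵢ−1)) = 0.
g(0) = ΣzᵢKᵢ − 1 = 0.366 and g(1) = 1 − Σzᵢ/Kᵢ = -0.078, so a root lies in (0, 1).
Newton–Raphson from β = 0.5:
  β = 0.500: g = 0.1296, g' = -0.397 → β = 0.827
  β = 0.827: g = -0.0005, g' = -0.418 → β = 0.825
Converged at β = 0.825.

β = 0.825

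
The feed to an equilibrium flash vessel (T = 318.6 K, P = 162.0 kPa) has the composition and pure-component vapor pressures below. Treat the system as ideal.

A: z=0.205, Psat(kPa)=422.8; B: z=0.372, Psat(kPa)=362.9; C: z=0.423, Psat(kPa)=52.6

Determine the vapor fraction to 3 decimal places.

Raoult's law: Kᵢ = Pᵢˢᵃᵗ/P = Pᵢˢᵃᵗ/162.0.
  K_A = 422.8/162.0 = 2.60988, K_B = 362.9/162.0 = 2.24012, K_C = 52.6/162.0 = 0.32469
Rachford–Rice: g(ψ) = Σ zᵢ(Kᵢ−1)/(1+ψ(Kᵢ−1)) = 0.
Feasibility: ΣzᵢKᵢ = 1.506, Σzᵢ/Kᵢ = 1.547 — both > 1, two phases present.
Newton iteration, ψ⁰ = 0.5:
  ψ = 0.500: g = 0.0363, g' = -0.821 → ψ = 0.544
Converged at ψ = 0.544.

ψ = 0.544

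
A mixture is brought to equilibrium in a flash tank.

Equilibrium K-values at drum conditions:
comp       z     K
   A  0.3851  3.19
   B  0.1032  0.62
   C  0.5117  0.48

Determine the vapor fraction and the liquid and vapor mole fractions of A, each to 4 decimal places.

ψ = 0.4922, x_A = 0.1853, y_A = 0.5912

Material balance + equilibrium reduce to Σ zᵢ(Kᵢ−1)/(1+ψ(Kᵢ−1)) = 0.
Check two-phase: ΣzᵢKᵢ = 1.5381 > 1 and Σzᵢ/Kᵢ = 1.3532 > 1, so g(0) = 0.5381 > 0 and g(1) = -0.3532 < 0.
Newton–Raphson from ψ = 0.63:
  ψ = 0.6300: g = -0.09288, g' = -0.6579 → ψ = 0.4888
  ψ = 0.4888: g = 0.00238, g' = -0.7020 → ψ = 0.4922
Converged at ψ = 0.4922.
Compositions from xᵢ = zᵢ/(1+ψ(Kᵢ−1)), yᵢ = Kᵢxᵢ:
  A: x = 0.1853, y = 0.5912
  B: x = 0.1269, y = 0.0787
  C: x = 0.6877, y = 0.3301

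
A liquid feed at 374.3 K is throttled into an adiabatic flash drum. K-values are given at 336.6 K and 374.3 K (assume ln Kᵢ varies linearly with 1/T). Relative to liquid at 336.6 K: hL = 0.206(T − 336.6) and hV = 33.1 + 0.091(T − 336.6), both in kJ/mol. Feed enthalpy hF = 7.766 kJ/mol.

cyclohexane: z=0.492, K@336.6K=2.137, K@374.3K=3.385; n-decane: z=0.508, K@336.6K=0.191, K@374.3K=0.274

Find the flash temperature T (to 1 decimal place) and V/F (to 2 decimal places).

Adiabatic flash: solve Rachford–Rice at each trial T, then check hF = ψ·hV(T) + (1−ψ)·hL(T).
  T = 336.6 K: K = (2.137, 0.191), RR gives ψ = 0.161, H_out = 5.341 kJ/mol
  T = 374.3 K: K = (3.385, 0.274), RR gives ψ = 0.465, H_out = 21.133 kJ/mol
  T = 355.5 K: K = (2.724, 0.231), RR gives ψ = 0.345, H_out = 14.570 kJ/mol
  T = 346.1 K: K = (2.422, 0.211), RR gives ψ = 0.266, H_out = 10.478 kJ/mol
  T = 341.4 K: K = (2.279, 0.201), RR gives ψ = 0.218, H_out = 8.097 kJ/mol
  T = 339.0 K: K = (2.207, 0.196), RR gives ψ = 0.191, H_out = 6.766 kJ/mol
Linear interpolation between T = 339.0 (H_out = 6.766) and T = 341.4 (H_out = 8.097) on hF = 7.766 gives T ≈ 340.8 K, at which ψ = 0.21.

T = 340.8 K, V/F = 0.21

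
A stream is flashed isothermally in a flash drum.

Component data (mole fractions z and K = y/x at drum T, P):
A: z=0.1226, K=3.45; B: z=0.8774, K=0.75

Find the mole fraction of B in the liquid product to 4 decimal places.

x_B = 0.9074

Binary case is linear: z₁(K₁−1)(1+ψ(K₂−1)) + z₂(K₂−1)(1+ψ(K₁−1)) = 0
⇒ ψ = [z₁(K₁−1)+z₂(K₂−1)] / [−(K₁−1)(K₂−1)] = 0.08102/0.61250 = 0.1323
Compositions from xᵢ = zᵢ/(1+ψ(Kᵢ−1)), yᵢ = Kᵢxᵢ:
  A: x = 0.0926, y = 0.3194
  B: x = 0.9074, y = 0.6806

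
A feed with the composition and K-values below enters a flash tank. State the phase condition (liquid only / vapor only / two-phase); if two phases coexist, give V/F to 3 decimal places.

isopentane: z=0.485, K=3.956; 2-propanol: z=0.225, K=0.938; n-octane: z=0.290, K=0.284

ΣzᵢKᵢ = 2.212; Σzᵢ/Kᵢ = 1.384.
Both exceed 1, so a two-phase solution exists.
Let ψ = V/F and solve Σ zᵢ(Kᵢ−1)/(1+ψ(Kᵢ−1)) = 0.
Iterate (Newton) starting at ψ = 0.5:
  ψ = 0.500: g = 0.2407, g' = -1.052 → ψ = 0.729
  ψ = 0.729: g = 0.0056, g' = -1.077 → ψ = 0.734
Converged at ψ = 0.734.

two-phase, V/F = 0.734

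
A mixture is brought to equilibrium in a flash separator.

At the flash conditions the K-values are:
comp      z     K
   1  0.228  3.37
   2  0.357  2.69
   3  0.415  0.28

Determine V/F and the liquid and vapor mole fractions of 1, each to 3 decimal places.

Material balance + equilibrium reduce to Σ zᵢ(Kᵢ−1)/(1+V/F(Kᵢ−1)) = 0.
Check two-phase: ΣzᵢKᵢ = 1.845 > 1 and Σzᵢ/Kᵢ = 1.683 > 1, so g(0) = 0.845 > 0 and g(1) = -0.683 < 0.
Iterate (Newton) starting at V/F = 0.5:
  V/F = 0.500: g = 0.1074, g' = -1.093 → V/F = 0.598
  V/F = 0.598: g = -0.0014, g' = -1.135 → V/F = 0.597
Converged at V/F = 0.597.
Compositions from xᵢ = zᵢ/(1+V/F(Kᵢ−1)), yᵢ = Kᵢxᵢ:
  1: x = 0.094, y = 0.318
  2: x = 0.178, y = 0.478
  3: x = 0.728, y = 0.204

V/F = 0.597, x_1 = 0.094, y_1 = 0.318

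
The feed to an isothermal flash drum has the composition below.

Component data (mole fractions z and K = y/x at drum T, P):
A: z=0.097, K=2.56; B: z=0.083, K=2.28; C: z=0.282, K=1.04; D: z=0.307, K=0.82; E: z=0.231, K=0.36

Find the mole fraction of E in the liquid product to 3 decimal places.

x_E = 0.257

Let β = V/F and solve Σ zᵢ(Kᵢ−1)/(1+β(Kᵢ−1)) = 0.
Feasibility: ΣzᵢKᵢ = 1.066, Σzᵢ/Kᵢ = 1.362 — both > 1, two phases present.
Newton iteration, β⁰ = 0.33:
  β = 0.330: g = -0.0605, g' = -0.334 → β = 0.149
  β = 0.149: g = 0.0030, g' = -0.378 → β = 0.157
Converged at β = 0.157.
Compositions from xᵢ = zᵢ/(1+β(Kᵢ−1)), yᵢ = Kᵢxᵢ:
  A: x = 0.078, y = 0.199
  B: x = 0.069, y = 0.158
  C: x = 0.280, y = 0.291
  D: x = 0.316, y = 0.259
  E: x = 0.257, y = 0.092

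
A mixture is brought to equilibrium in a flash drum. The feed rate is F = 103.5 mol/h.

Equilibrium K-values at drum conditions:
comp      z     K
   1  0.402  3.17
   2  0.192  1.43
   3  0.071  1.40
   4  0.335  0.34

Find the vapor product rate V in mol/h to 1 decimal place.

V = 75.0 mol/h

Material balance + equilibrium reduce to Σ zᵢ(Kᵢ−1)/(1+β(Kᵢ−1)) = 0.
g(0) = ΣzᵢKᵢ − 1 = 0.762 and g(1) = 1 − Σzᵢ/Kᵢ = -0.297, so a root lies in (0, 1).
Newton iteration, β⁰ = 0.54:
  β = 0.540: g = 0.1485, g' = -0.785 → β = 0.729
  β = 0.729: g = -0.0036, g' = -0.854 → β = 0.725
Converged at β = 0.725.
Then V = β·F = 0.7250·103.5 = 75.0 mol/h and L = F − V = 28.5 mol/h.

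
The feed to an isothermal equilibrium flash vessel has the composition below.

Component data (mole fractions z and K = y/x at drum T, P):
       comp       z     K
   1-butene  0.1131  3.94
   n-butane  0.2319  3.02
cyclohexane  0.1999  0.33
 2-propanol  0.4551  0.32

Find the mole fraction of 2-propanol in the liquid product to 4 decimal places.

x_2-propanol = 0.5370

Newton iteration, β⁰ = 0.64:
  β = 0.6400: g = -0.46270, g' = -1.2324 → β = 0.2646
  β = 0.2646: g = -0.04783, g' = -1.1567 → β = 0.2232
  β = 0.2232: g = 0.00129, g' = -1.2224 → β = 0.2243
Converged at β = 0.2243.
Compositions from xᵢ = zᵢ/(1+β(Kᵢ−1)), yᵢ = Kᵢxᵢ:
  1-butene: x = 0.0682, y = 0.2685
  n-butane: x = 0.1596, y = 0.4820
  cyclohexane: x = 0.2352, y = 0.0776
  2-propanol: x = 0.5370, y = 0.1718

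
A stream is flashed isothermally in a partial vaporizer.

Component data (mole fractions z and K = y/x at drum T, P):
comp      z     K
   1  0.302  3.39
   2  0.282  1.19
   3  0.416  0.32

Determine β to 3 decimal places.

β = 0.437

Material balance + equilibrium reduce to Σ zᵢ(Kᵢ−1)/(1+β(Kᵢ−1)) = 0.
Feasibility: ΣzᵢKᵢ = 1.492, Σzᵢ/Kᵢ = 1.626 — both > 1, two phases present.
Newton–Raphson from β = 0.38:
  β = 0.380: g = 0.0468, g' = -0.832 → β = 0.436
  β = 0.436: g = 0.0007, g' = -0.811 → β = 0.437
Converged at β = 0.437.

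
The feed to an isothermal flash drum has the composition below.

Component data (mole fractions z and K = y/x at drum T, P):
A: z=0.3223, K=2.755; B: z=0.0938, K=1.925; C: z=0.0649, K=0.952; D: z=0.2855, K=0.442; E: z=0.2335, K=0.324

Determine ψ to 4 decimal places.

Let ψ = V/F and solve Σ zᵢ(Kᵢ−1)/(1+ψ(Kᵢ−1)) = 0.
g(0) = ΣzᵢKᵢ − 1 = 0.3321 and g(1) = 1 − Σzᵢ/Kᵢ = -0.6005, so a root lies in (0, 1).
Newton iteration, ψ⁰ = 0.58:
  ψ = 0.5800: g = -0.16161, g' = -0.7610 → ψ = 0.3676
  ψ = 0.3676: g = -0.00508, g' = -0.7413 → ψ = 0.3608
Converged at ψ = 0.3608.

ψ = 0.3608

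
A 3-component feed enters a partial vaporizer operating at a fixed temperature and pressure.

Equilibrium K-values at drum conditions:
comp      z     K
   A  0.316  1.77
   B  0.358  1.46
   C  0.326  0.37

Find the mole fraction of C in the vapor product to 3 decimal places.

Rachford–Rice: g(ψ) = Σ zᵢ(Kᵢ−1)/(1+ψ(Kᵢ−1)) = 0.
Feasibility: ΣzᵢKᵢ = 1.203, Σzᵢ/Kᵢ = 1.305 — both > 1, two phases present.
Iterate (Newton) starting at ψ = 0.5:
  ψ = 0.500: g = 0.0097, g' = -0.423 → ψ = 0.523
Converged at ψ = 0.523.
Compositions from xᵢ = zᵢ/(1+ψ(Kᵢ−1)), yᵢ = Kᵢxᵢ:
  A: x = 0.225, y = 0.399
  B: x = 0.289, y = 0.421
  C: x = 0.486, y = 0.180

y_C = 0.180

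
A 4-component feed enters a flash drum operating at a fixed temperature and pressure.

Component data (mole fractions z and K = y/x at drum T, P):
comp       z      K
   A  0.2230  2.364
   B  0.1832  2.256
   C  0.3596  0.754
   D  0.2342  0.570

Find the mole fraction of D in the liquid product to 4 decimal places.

x_D = 0.3544

Newton iteration, β⁰ = 0.5:
  β = 0.5000: g = 0.09302, g' = -0.3543 → β = 0.7626
  β = 0.7626: g = 0.00789, g' = -0.3039 → β = 0.7886
Converged at β = 0.7886.
Compositions from xᵢ = zᵢ/(1+β(Kᵢ−1)), yᵢ = Kᵢxᵢ:
  A: x = 0.1074, y = 0.2540
  B: x = 0.0920, y = 0.2076
  C: x = 0.4462, y = 0.3364
  D: x = 0.3544, y = 0.2020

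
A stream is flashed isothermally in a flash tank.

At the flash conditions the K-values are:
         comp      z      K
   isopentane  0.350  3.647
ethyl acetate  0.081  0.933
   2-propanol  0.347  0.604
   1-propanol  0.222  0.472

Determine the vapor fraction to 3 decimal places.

Let ψ = V/F and solve Σ zᵢ(Kᵢ−1)/(1+ψ(Kᵢ−1)) = 0.
Check two-phase: ΣzᵢKᵢ = 1.666 > 1 and Σzᵢ/Kᵢ = 1.228 > 1, so g(0) = 0.666 > 0 and g(1) = -0.228 < 0.
Iterate (Newton) starting at ψ = 0.5:
  ψ = 0.500: g = 0.0625, g' = -0.653 → ψ = 0.596
  ψ = 0.596: g = 0.0031, g' = -0.595 → ψ = 0.601
Converged at ψ = 0.601.

ψ = 0.601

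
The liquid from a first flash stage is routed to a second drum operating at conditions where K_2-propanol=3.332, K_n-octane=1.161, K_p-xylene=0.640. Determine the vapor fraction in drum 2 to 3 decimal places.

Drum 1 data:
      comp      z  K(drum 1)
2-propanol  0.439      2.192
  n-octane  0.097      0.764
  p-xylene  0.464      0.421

V/F (drum 2) = 0.711

Drum 1:
Rachford–Rice: g(ψ₁) = Σ zᵢ(Kᵢ−1)/(1+ψ₁(Kᵢ−1)) = 0.
Check two-phase: ΣzᵢKᵢ = 1.232 > 1 and Σzᵢ/Kᵢ = 1.429 > 1, so g(0) = 0.232 > 0 and g(1) = -0.429 < 0.
Iterate (Newton) starting at ψ₁ = 0.54:
  ψ₁ = 0.540: g = -0.0987, g' = -0.567 → ψ₁ = 0.366
  ψ₁ = 0.366: g = -0.0016, g' = -0.559 → ψ₁ = 0.363
Converged at ψ₁ = 0.363.
Drum-1 compositions:
  2-propanol: x = 0.306, y = 0.672
  n-octane: x = 0.106, y = 0.081
  p-xylene: x = 0.588, y = 0.247
Drum-2 feed = drum-1 liquid: z₂ = (0.3064, 0.1061, 0.5875).
Drum 2:
Rachford–Rice: g(ψ₂) = Σ zᵢ(Kᵢ−1)/(1+ψ₂(Kᵢ−1)) = 0.
Feasibility: ΣzᵢKᵢ = 1.520, Σzᵢ/Kᵢ = 1.101 — both > 1, two phases present.
Iterate (Newton) starting at ψ₂ = 0.5:
  ψ₂ = 0.500: g = 0.0877, g' = -0.471 → ψ₂ = 0.686
  ψ₂ = 0.686: g = 0.0092, g' = -0.383 → ψ₂ = 0.710
  ψ₂ = 0.710: g = 0.0001, g' = -0.376 → ψ₂ = 0.711
Converged at ψ₂ = 0.711.
  2-propanol: x = 0.115, y = 0.384
  n-octane: x = 0.095, y = 0.111
  p-xylene: x = 0.789, y = 0.505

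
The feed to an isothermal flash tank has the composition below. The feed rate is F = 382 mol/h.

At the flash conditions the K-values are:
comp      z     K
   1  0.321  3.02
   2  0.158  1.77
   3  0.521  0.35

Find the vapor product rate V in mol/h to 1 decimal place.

Rachford–Rice: g(V/F) = Σ zᵢ(Kᵢ−1)/(1+V/F(Kᵢ−1)) = 0.
Feasibility: ΣzᵢKᵢ = 1.431, Σzᵢ/Kᵢ = 1.684 — both > 1, two phases present.
Newton iteration, V/F⁰ = 0.33:
  V/F = 0.330: g = 0.0550, g' = -0.888 → V/F = 0.392
  V/F = 0.392: g = 0.0010, g' = -0.860 → V/F = 0.393
Converged at V/F = 0.393.
Then V = V/F·F = 0.3930·382 = 150.1 mol/h and L = F − V = 231.9 mol/h.

V = 150.1 mol/h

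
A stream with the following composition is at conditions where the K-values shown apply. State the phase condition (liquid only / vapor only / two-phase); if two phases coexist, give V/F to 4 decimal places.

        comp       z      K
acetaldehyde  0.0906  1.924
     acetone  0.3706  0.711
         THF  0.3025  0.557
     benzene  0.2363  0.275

liquid only

ΣzᵢKᵢ = 0.6713; Σzᵢ/Kᵢ = 1.9707.
Since ΣzᵢKᵢ < 1 the mixture is below its bubble point — single liquid phase.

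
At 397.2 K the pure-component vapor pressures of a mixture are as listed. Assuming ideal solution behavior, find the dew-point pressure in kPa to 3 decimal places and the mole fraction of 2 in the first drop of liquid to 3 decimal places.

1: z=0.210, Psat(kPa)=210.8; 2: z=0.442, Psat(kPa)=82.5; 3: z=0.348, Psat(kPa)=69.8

At the dew point ψ → 1, so Σzᵢ/Kᵢ = 1 with Kᵢ = Pᵢˢᵃᵗ/P ⇒ 1/P = Σzᵢ/Pᵢˢᵃᵗ.
1/P = 0.210/210.8 + 0.442/82.5 + 0.348/69.8 = 0.011339 ⇒ P = 88.188 kPa
xᵢ = zᵢP/Pᵢˢᵃᵗ ⇒ x_2 = 0.442·88.188/82.5 = 0.472

Pdew = 88.188 kPa, x_2 = 0.472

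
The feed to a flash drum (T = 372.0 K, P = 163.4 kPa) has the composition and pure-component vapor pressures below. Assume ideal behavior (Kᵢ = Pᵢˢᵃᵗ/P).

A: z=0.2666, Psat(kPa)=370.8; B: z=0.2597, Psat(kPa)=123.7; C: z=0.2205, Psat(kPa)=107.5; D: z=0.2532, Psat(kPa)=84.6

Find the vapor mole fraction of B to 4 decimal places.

y_B = 0.2050

Raoult's law: Kᵢ = Pᵢˢᵃᵗ/P = Pᵢˢᵃᵗ/163.4.
  K_A = 370.8/163.4 = 2.269278, K_B = 123.7/163.4 = 0.757038, K_C = 107.5/163.4 = 0.657895, K_D = 84.6/163.4 = 0.517748
Material balance + equilibrium reduce to Σ zᵢ(Kᵢ−1)/(1+β(Kᵢ−1)) = 0.
Feasibility: ΣzᵢKᵢ = 1.0778, Σzᵢ/Kᵢ = 1.2847 — both > 1, two phases present.
Newton iteration, β⁰ = 0.5:
  β = 0.5000: g = -0.11672, g' = -0.3204 → β = 0.1357
  β = 0.1357: g = 0.01364, g' = -0.4247 → β = 0.1679
  β = 0.1679: g = 0.00029, g' = -0.4073 → β = 0.1686
Converged at β = 0.1686.
Compositions from xᵢ = zᵢ/(1+β(Kᵢ−1)), yᵢ = Kᵢxᵢ:
  A: x = 0.2196, y = 0.4984
  B: x = 0.2708, y = 0.2050
  C: x = 0.2340, y = 0.1539
  D: x = 0.2756, y = 0.1427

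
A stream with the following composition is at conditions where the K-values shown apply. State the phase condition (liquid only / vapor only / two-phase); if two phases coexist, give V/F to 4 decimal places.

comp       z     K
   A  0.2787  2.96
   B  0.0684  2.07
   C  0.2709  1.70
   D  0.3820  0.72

ΣzᵢKᵢ = 1.7021; Σzᵢ/Kᵢ = 0.8171.
Since Σzᵢ/Kᵢ < 1 the mixture is above its dew point — single vapor phase.

vapor only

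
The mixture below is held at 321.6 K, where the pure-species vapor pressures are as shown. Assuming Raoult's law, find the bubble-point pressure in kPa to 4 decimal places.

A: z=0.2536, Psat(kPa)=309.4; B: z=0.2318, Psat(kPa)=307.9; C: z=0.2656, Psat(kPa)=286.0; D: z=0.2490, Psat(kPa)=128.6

Pbub = 257.8181 kPa

At the bubble point ψ → 0, so ΣzᵢKᵢ = 1 with Kᵢ = Pᵢˢᵃᵗ/P ⇒ P = ΣzᵢPᵢˢᵃᵗ.
P = 0.2536·309.4 + 0.2318·307.9 + 0.2656·286.0 + 0.2490·128.6 = 257.8181 kPa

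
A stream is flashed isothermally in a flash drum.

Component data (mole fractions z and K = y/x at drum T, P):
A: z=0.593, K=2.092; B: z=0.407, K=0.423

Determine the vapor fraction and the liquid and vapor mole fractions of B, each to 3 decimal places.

ψ = 0.655, x_B = 0.654, y_B = 0.277

Let ψ = V/F and solve Σ zᵢ(Kᵢ−1)/(1+ψ(Kᵢ−1)) = 0.
Feasibility: ΣzᵢKᵢ = 1.413, Σzᵢ/Kᵢ = 1.246 — both > 1, two phases present.
Binary case is linear: z₁(K₁−1)(1+ψ(K₂−1)) + z₂(K₂−1)(1+ψ(K₁−1)) = 0
⇒ ψ = [z₁(K₁−1)+z₂(K₂−1)] / [−(K₁−1)(K₂−1)] = 0.4127/0.6301 = 0.655
Compositions from xᵢ = zᵢ/(1+ψ(Kᵢ−1)), yᵢ = Kᵢxᵢ:
  A: x = 0.346, y = 0.723
  B: x = 0.654, y = 0.277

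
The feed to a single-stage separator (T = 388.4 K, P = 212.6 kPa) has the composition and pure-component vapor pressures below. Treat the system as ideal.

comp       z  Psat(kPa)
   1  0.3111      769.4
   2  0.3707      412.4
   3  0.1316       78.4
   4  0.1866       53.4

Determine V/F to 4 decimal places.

Raoult's law: Kᵢ = Pᵢˢᵃᵗ/P = Pᵢˢᵃᵗ/212.6.
  K_1 = 769.4/212.6 = 3.619003, K_2 = 412.4/212.6 = 1.939793, K_3 = 78.4/212.6 = 0.368768, K_4 = 53.4/212.6 = 0.251176
Iterate (Newton) starting at V/F = 0.63:
  V/F = 0.6300: g = 0.12385, g' = -0.9526 → V/F = 0.7600
  V/F = 0.7600: g = -0.00829, g' = -1.1073 → V/F = 0.7525
Converged at V/F = 0.7525.

V/F = 0.7525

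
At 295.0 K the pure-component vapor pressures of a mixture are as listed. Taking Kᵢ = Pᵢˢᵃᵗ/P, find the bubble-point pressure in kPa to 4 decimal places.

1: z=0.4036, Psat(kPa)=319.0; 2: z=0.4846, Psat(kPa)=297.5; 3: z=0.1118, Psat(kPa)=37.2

Pbub = 277.0759 kPa

At the bubble point ψ → 0, so ΣzᵢKᵢ = 1 with Kᵢ = Pᵢˢᵃᵗ/P ⇒ P = ΣzᵢPᵢˢᵃᵗ.
P = 0.4036·319.0 + 0.4846·297.5 + 0.1118·37.2 = 277.0759 kPa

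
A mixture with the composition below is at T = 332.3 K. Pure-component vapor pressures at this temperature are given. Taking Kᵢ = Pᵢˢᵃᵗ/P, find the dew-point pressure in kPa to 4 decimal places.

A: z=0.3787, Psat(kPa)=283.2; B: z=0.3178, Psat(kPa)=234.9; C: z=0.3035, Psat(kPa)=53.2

Pdew = 119.1182 kPa

At the dew point ψ → 1, so Σzᵢ/Kᵢ = 1 with Kᵢ = Pᵢˢᵃᵗ/P ⇒ 1/P = Σzᵢ/Pᵢˢᵃᵗ.
1/P = 0.3787/283.2 + 0.3178/234.9 + 0.3035/53.2 = 0.0083950 ⇒ P = 119.1182 kPa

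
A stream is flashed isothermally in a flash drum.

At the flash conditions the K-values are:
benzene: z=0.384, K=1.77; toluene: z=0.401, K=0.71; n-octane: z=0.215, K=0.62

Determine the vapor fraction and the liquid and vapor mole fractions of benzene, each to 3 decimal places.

ψ = 0.392, x_benzene = 0.295, y_benzene = 0.522

Rachford–Rice: g(ψ) = Σ zᵢ(Kᵢ−1)/(1+ψ(Kᵢ−1)) = 0.
Check two-phase: ΣzᵢKᵢ = 1.098 > 1 and Σzᵢ/Kᵢ = 1.129 > 1, so g(0) = 0.098 > 0 and g(1) = -0.129 < 0.
Iterate (Newton) starting at ψ = 0.47:
  ψ = 0.470: g = -0.0170, g' = -0.214 → ψ = 0.391
  ψ = 0.391: g = 0.0002, g' = -0.220 → ψ = 0.392
Converged at ψ = 0.392.
Compositions from xᵢ = zᵢ/(1+ψ(Kᵢ−1)), yᵢ = Kᵢxᵢ:
  benzene: x = 0.295, y = 0.522
  toluene: x = 0.452, y = 0.321
  n-octane: x = 0.253, y = 0.157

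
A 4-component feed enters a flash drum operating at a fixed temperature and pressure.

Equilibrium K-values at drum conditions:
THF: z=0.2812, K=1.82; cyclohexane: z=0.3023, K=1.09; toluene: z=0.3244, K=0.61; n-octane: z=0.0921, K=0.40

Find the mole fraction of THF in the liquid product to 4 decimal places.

x_THF = 0.2251

Newton iteration, ψ⁰ = 0.5:
  ψ = 0.5000: g = -0.04654, g' = -0.2412 → ψ = 0.3070
  ψ = 0.3070: g = -0.00078, g' = -0.2365 → ψ = 0.3037
Converged at ψ = 0.3037.
Compositions from xᵢ = zᵢ/(1+ψ(Kᵢ−1)), yᵢ = Kᵢxᵢ:
  THF: x = 0.2251, y = 0.4097
  cyclohexane: x = 0.2943, y = 0.3207
  toluene: x = 0.3680, y = 0.2245
  n-octane: x = 0.1126, y = 0.0450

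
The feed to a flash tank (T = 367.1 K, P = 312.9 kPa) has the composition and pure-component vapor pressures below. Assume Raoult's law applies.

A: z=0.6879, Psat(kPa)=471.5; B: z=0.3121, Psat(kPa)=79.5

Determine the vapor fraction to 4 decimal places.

ψ = 0.3065

Raoult's law: Kᵢ = Pᵢˢᵃᵗ/P = Pᵢˢᵃᵗ/312.9.
  K_A = 471.5/312.9 = 1.506871, K_B = 79.5/312.9 = 0.254075
Rachford–Rice: g(ψ) = Σ zᵢ(Kᵢ−1)/(1+ψ(Kᵢ−1)) = 0.
Check two-phase: ΣzᵢKᵢ = 1.1159 > 1 and Σzᵢ/Kᵢ = 1.6849 > 1, so g(0) = 0.1159 > 0 and g(1) = -0.6849 < 0.
Binary case is linear: z₁(K₁−1)(1+ψ(K₂−1)) + z₂(K₂−1)(1+ψ(K₁−1)) = 0
⇒ ψ = [z₁(K₁−1)+z₂(K₂−1)] / [−(K₁−1)(K₂−1)] = 0.11587/0.37809 = 0.3065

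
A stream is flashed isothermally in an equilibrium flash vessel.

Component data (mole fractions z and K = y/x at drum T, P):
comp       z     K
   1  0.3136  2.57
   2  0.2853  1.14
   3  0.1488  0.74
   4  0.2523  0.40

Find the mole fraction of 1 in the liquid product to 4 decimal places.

Rachford–Rice: g(V/F) = Σ zᵢ(Kᵢ−1)/(1+V/F(Kᵢ−1)) = 0.
Feasibility: ΣzᵢKᵢ = 1.3422, Σzᵢ/Kᵢ = 1.2041 — both > 1, two phases present.
Newton iteration, V/F⁰ = 0.5:
  V/F = 0.5000: g = 0.05243, g' = -0.4461 → V/F = 0.6175
  V/F = 0.6175: g = 0.00018, g' = -0.4475 → V/F = 0.6179
Converged at V/F = 0.6179.
Compositions from xᵢ = zᵢ/(1+V/F(Kᵢ−1)), yᵢ = Kᵢxᵢ:
  1: x = 0.1592, y = 0.4091
  2: x = 0.2626, y = 0.2993
  3: x = 0.1773, y = 0.1312
  4: x = 0.4010, y = 0.1604

x_1 = 0.1592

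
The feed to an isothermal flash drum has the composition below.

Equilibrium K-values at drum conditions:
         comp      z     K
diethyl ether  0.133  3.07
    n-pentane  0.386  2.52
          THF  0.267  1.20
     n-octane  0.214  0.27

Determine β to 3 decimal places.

Rachford–Rice: g(β) = Σ zᵢ(Kᵢ−1)/(1+β(Kᵢ−1)) = 0.
Feasibility: ΣzᵢKᵢ = 1.759, Σzᵢ/Kᵢ = 1.212 — both > 1, two phases present.
Newton–Raphson from β = 0.5:
  β = 0.500: g = 0.2712, g' = -0.717 → β = 0.878
  β = 0.878: g = -0.0408, g' = -1.128 → β = 0.842
  β = 0.842: g = -0.0020, g' = -1.023 → β = 0.840
Converged at β = 0.840.

β = 0.840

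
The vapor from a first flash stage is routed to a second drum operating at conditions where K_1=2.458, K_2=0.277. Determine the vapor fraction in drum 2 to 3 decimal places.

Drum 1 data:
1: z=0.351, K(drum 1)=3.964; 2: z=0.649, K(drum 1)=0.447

V/F (drum 2) = 0.604

Drum 1:
Material balance + equilibrium reduce to Σ zᵢ(Kᵢ−1)/(1+ψ₁(Kᵢ−1)) = 0.
g(0) = ΣzᵢKᵢ − 1 = 0.681 and g(1) = 1 − Σzᵢ/Kᵢ = -0.540, so a root lies in (0, 1).
Iterate (Newton) starting at ψ₁ = 0.43:
  ψ₁ = 0.430: g = -0.0135, g' = -0.938 → ψ₁ = 0.416
Converged at ψ₁ = 0.416.
Drum-1 compositions:
  1: x = 0.157, y = 0.623
  2: x = 0.843, y = 0.377
Drum-2 feed = drum-1 vapor: z₂ = (0.6233, 0.3767).
Drum 2:
Let ψ₂ = V/F and solve Σ zᵢ(Kᵢ−1)/(1+ψ₂(Kᵢ−1)) = 0.
g(0) = ΣzᵢKᵢ − 1 = 0.636 and g(1) = 1 − Σzᵢ/Kᵢ = -0.614, so a root lies in (0, 1).
Binary case is linear: z₁(K₁−1)(1+ψ₂(K₂−1)) + z₂(K₂−1)(1+ψ₂(K₁−1)) = 0
⇒ ψ₂ = [z₁(K₁−1)+z₂(K₂−1)] / [−(K₁−1)(K₂−1)] = 0.6364/1.0541 = 0.604
  1: x = 0.331, y = 0.815
  2: x = 0.669, y = 0.185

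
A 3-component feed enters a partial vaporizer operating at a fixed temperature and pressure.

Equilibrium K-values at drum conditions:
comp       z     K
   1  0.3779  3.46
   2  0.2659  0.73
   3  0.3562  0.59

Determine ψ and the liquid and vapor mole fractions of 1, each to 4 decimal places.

ψ = 0.8102, x_1 = 0.1263, y_1 = 0.4368

Material balance + equilibrium reduce to Σ zᵢ(Kᵢ−1)/(1+ψ(Kᵢ−1)) = 0.
Check two-phase: ΣzᵢKᵢ = 1.7118 > 1 and Σzᵢ/Kᵢ = 1.0772 > 1, so g(0) = 0.7118 > 0 and g(1) = -0.0772 < 0.
Newton iteration, ψ⁰ = 0.4:
  ψ = 0.4000: g = 0.21339, g' = -0.6910 → ψ = 0.7088
  ψ = 0.7088: g = 0.04418, g' = -0.4524 → ψ = 0.8064
  ψ = 0.8064: g = 0.00160, g' = -0.4222 → ψ = 0.8102
Converged at ψ = 0.8102.
Compositions from xᵢ = zᵢ/(1+ψ(Kᵢ−1)), yᵢ = Kᵢxᵢ:
  1: x = 0.1263, y = 0.4368
  2: x = 0.3404, y = 0.2485
  3: x = 0.5334, y = 0.3147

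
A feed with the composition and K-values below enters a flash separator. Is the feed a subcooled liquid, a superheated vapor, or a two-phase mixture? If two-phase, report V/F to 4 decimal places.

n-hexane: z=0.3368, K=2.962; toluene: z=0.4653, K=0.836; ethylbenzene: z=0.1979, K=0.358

ΣzᵢKᵢ = 1.4574; Σzᵢ/Kᵢ = 1.2231.
Both exceed 1, so a two-phase solution exists.
Let ψ = V/F and solve Σ zᵢ(Kᵢ−1)/(1+ψ(Kᵢ−1)) = 0.
Newton–Raphson from ψ = 0.5:
  ψ = 0.5000: g = 0.06333, g' = -0.5221 → ψ = 0.6213
  ψ = 0.6213: g = 0.00148, g' = -0.5045 → ψ = 0.6242
Converged at ψ = 0.6242.

two-phase, V/F = 0.6242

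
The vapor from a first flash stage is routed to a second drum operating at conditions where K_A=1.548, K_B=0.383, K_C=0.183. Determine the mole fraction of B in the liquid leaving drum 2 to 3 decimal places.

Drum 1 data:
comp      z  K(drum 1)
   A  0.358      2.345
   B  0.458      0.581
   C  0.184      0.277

Drum 1:
Rachford–Rice: g(ψ₁) = Σ zᵢ(Kᵢ−1)/(1+ψ₁(Kᵢ−1)) = 0.
Check two-phase: ΣzᵢKᵢ = 1.157 > 1 and Σzᵢ/Kᵢ = 1.605 > 1, so g(0) = 0.157 > 0 and g(1) = -0.605 < 0.
Newton–Raphson from ψ₁ = 0.4:
  ψ₁ = 0.400: g = -0.1046, g' = -0.580 → ψ₁ = 0.220
  ψ₁ = 0.220: g = 0.0022, g' = -0.619 → ψ₁ = 0.223
Converged at ψ₁ = 0.223.
Drum-1 compositions:
  A: x = 0.275, y = 0.646
  B: x = 0.505, y = 0.294
  C: x = 0.219, y = 0.061
Drum-2 feed = drum-1 vapor: z₂ = (0.6457, 0.2936, 0.0608).
Drum 2:
Rachford–Rice: g(ψ₂) = Σ zᵢ(Kᵢ−1)/(1+ψ₂(Kᵢ−1)) = 0.
Check two-phase: ΣzᵢKᵢ = 1.123 > 1 and Σzᵢ/Kᵢ = 1.516 > 1, so g(0) = 0.123 > 0 and g(1) = -0.516 < 0.
Iterate (Newton) starting at ψ₂ = 0.5:
  ψ₂ = 0.500: g = -0.0681, g' = -0.469 → ψ₂ = 0.355
  ψ₂ = 0.355: g = -0.0056, g' = -0.400 → ψ₂ = 0.341
Converged at ψ₂ = 0.341.
  A: x = 0.544, y = 0.842
  B: x = 0.372, y = 0.142
  C: x = 0.084, y = 0.015

x_B (drum 2) = 0.372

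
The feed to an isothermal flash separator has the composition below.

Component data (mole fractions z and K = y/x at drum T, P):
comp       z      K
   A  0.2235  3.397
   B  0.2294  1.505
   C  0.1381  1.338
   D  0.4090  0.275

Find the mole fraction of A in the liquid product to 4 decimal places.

Iterate (Newton) starting at β = 0.5:
  β = 0.5000: g = -0.08904, g' = -0.8435 → β = 0.3944
  β = 0.3944: g = -0.00212, g' = -0.8139 → β = 0.3918
Converged at β = 0.3918.
Compositions from xᵢ = zᵢ/(1+β(Kᵢ−1)), yᵢ = Kᵢxᵢ:
  A: x = 0.1153, y = 0.3915
  B: x = 0.1915, y = 0.2882
  C: x = 0.1219, y = 0.1632
  D: x = 0.5713, y = 0.1571

x_A = 0.1153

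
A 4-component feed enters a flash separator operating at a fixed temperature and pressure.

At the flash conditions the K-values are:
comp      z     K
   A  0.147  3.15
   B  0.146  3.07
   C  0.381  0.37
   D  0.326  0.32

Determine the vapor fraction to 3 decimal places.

ψ = 0.114

Rachford–Rice: g(ψ) = Σ zᵢ(Kᵢ−1)/(1+ψ(Kᵢ−1)) = 0.
Feasibility: ΣzᵢKᵢ = 1.157, Σzᵢ/Kᵢ = 2.143 — both > 1, two phases present.
Iterate (Newton) starting at ψ = 0.5:
  ψ = 0.500: g = -0.3855, g' = -0.977 → ψ = 0.106
  ψ = 0.106: g = 0.0097, g' = -1.221 → ψ = 0.113
  ψ = 0.113: g = 0.0001, g' = -1.202 → ψ = 0.114
Converged at ψ = 0.114.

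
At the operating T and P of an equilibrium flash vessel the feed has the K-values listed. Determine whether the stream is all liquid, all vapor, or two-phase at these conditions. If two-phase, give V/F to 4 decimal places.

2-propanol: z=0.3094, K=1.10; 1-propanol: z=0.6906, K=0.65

ΣzᵢKᵢ = 0.7892; Σzᵢ/Kᵢ = 1.3437.
Since ΣzᵢKᵢ < 1 the mixture is below its bubble point — single liquid phase.

all liquid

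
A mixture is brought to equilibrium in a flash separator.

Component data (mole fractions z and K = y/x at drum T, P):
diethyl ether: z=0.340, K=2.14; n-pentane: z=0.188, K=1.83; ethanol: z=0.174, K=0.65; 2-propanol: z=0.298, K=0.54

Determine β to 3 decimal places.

β = 0.786

Rachford–Rice: g(β) = Σ zᵢ(Kᵢ−1)/(1+β(Kᵢ−1)) = 0.
Feasibility: ΣzᵢKᵢ = 1.346, Σzᵢ/Kᵢ = 1.081 — both > 1, two phases present.
Newton–Raphson from β = 0.5:
  β = 0.500: g = 0.1053, g' = -0.382 → β = 0.776
  β = 0.776: g = 0.0038, g' = -0.365 → β = 0.786
Converged at β = 0.786.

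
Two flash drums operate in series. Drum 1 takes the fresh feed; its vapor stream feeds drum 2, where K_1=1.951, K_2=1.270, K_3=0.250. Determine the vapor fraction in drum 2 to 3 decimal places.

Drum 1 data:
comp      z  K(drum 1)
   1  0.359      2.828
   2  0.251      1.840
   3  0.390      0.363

V/F (drum 2) = 0.617

Drum 1:
Rachford–Rice: g(ψ₁) = Σ zᵢ(Kᵢ−1)/(1+ψ₁(Kᵢ−1)) = 0.
Feasibility: ΣzᵢKᵢ = 1.619, Σzᵢ/Kᵢ = 1.338 — both > 1, two phases present.
Iterate (Newton) starting at ψ₁ = 0.46:
  ψ₁ = 0.460: g = 0.1572, g' = -0.763 → ψ₁ = 0.666
Converged at ψ₁ = 0.666.
Drum-1 compositions:
  1: x = 0.162, y = 0.458
  2: x = 0.161, y = 0.296
  3: x = 0.677, y = 0.246
Drum-2 feed = drum-1 vapor: z₂ = (0.4580, 0.2962, 0.2458).
Drum 2:
Let ψ₂ = V/F and solve Σ zᵢ(Kᵢ−1)/(1+ψ₂(Kᵢ−1)) = 0.
Feasibility: ΣzᵢKᵢ = 1.331, Σzᵢ/Kᵢ = 1.451 — both > 1, two phases present.
Iterate (Newton) starting at ψ₂ = 0.54:
  ψ₂ = 0.540: g = 0.0478, g' = -0.588 → ψ₂ = 0.621
  ψ₂ = 0.621: g = -0.0029, g' = -0.664 → ψ₂ = 0.617
Converged at ψ₂ = 0.617.
  1: x = 0.289, y = 0.563
  2: x = 0.254, y = 0.322
  3: x = 0.457, y = 0.114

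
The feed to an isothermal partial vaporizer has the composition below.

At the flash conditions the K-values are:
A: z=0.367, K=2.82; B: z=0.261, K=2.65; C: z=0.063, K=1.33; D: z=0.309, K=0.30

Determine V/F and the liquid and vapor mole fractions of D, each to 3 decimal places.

V/F = 0.784, x_D = 0.685, y_D = 0.205

Material balance + equilibrium reduce to Σ zᵢ(Kᵢ−1)/(1+V/F(Kᵢ−1)) = 0.
Check two-phase: ΣzᵢKᵢ = 1.903 > 1 and Σzᵢ/Kᵢ = 1.306 > 1, so g(0) = 0.903 > 0 and g(1) = -0.306 < 0.
Newton–Raphson from V/F = 0.58:
  V/F = 0.580: g = 0.1983, g' = -0.907 → V/F = 0.799
  V/F = 0.799: g = -0.0160, g' = -1.117 → V/F = 0.784
Converged at V/F = 0.784.
Compositions from xᵢ = zᵢ/(1+V/F(Kᵢ−1)), yᵢ = Kᵢxᵢ:
  A: x = 0.151, y = 0.426
  B: x = 0.114, y = 0.302
  C: x = 0.050, y = 0.067
  D: x = 0.685, y = 0.205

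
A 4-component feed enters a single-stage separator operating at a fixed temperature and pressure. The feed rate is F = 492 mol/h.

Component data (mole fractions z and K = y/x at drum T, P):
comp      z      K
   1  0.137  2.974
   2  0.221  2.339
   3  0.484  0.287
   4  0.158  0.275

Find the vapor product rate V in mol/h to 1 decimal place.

Rachford–Rice: g(ψ) = Σ zᵢ(Kᵢ−1)/(1+ψ(Kᵢ−1)) = 0.
Check two-phase: ΣzᵢKᵢ = 1.107 > 1 and Σzᵢ/Kᵢ = 2.402 > 1, so g(0) = 0.107 > 0 and g(1) = -1.402 < 0.
Newton iteration, ψ⁰ = 0.5:
  ψ = 0.500: g = -0.4026, g' = -1.076 → ψ = 0.126
  ψ = 0.126: g = -0.0352, g' = -1.030 → ψ = 0.092
Converged at ψ = 0.092.
Then V = ψ·F = 0.0923·492 = 45.4 mol/h and L = F − V = 446.6 mol/h.

V = 45.4 mol/h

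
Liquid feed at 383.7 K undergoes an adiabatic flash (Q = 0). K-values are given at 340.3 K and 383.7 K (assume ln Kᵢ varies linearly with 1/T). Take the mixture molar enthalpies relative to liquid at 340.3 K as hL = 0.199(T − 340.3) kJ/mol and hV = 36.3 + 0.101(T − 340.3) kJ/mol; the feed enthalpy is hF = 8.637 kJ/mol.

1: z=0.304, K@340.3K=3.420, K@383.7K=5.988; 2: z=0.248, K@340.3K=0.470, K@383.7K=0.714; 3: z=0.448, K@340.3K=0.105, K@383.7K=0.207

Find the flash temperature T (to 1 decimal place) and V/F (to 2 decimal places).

T = 351.6 K, V/F = 0.18

Adiabatic flash: solve Rachford–Rice at each trial T, then check hF = ψ·hV(T) + (1−ψ)·hL(T).
  T = 340.3 K: K = (3.420, 0.470, 0.105), RR gives ψ = 0.108, H_out = 3.919 kJ/mol
  T = 383.7 K: K = (5.988, 0.714, 0.207), RR gives ψ = 0.338, H_out = 19.482 kJ/mol
  T = 362.0 K: K = (4.602, 0.587, 0.150), RR gives ψ = 0.237, H_out = 12.428 kJ/mol
  T = 351.1 K: K = (3.983, 0.527, 0.126), RR gives ψ = 0.178, H_out = 8.434 kJ/mol
  T = 356.6 K: K = (4.289, 0.557, 0.138), RR gives ψ = 0.209, H_out = 10.504 kJ/mol
  T = 353.9 K: K = (4.137, 0.542, 0.132), RR gives ψ = 0.194, H_out = 9.503 kJ/mol
  T = 352.5 K: K = (4.059, 0.534, 0.129), RR gives ψ = 0.186, H_out = 8.973 kJ/mol
Linear interpolation between T = 351.1 (H_out = 8.434) and T = 352.5 (H_out = 8.973) on hF = 8.637 gives T ≈ 351.6 K, at which ψ = 0.18.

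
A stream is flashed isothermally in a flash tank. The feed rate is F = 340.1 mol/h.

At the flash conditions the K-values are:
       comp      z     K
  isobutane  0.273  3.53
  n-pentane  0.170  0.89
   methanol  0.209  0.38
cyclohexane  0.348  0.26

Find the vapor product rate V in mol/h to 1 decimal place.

V = 64.9 mol/h

Material balance + equilibrium reduce to Σ zᵢ(Kᵢ−1)/(1+ψ(Kᵢ−1)) = 0.
g(0) = ΣzᵢKᵢ − 1 = 0.285 and g(1) = 1 − Σzᵢ/Kᵢ = -1.157, so a root lies in (0, 1).
Newton iteration, ψ⁰ = 0.5:
  ψ = 0.500: g = -0.3114, g' = -0.992 → ψ = 0.186
  ψ = 0.186: g = 0.0055, g' = -1.169 → ψ = 0.191
Converged at ψ = 0.191.
Then V = ψ·F = 0.1907·340.1 = 64.9 mol/h and L = F − V = 275.2 mol/h.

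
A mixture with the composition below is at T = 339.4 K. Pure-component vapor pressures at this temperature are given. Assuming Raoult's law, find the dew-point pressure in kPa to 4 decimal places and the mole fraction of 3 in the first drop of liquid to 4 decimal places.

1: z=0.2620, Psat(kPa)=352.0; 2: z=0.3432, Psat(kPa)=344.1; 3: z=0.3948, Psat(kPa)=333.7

Pdew = 341.9036 kPa, x_3 = 0.4045

At the dew point ψ → 1, so Σzᵢ/Kᵢ = 1 with Kᵢ = Pᵢˢᵃᵗ/P ⇒ 1/P = Σzᵢ/Pᵢˢᵃᵗ.
1/P = 0.2620/352.0 + 0.3432/344.1 + 0.3948/333.7 = 0.0029248 ⇒ P = 341.9036 kPa
xᵢ = zᵢP/Pᵢˢᵃᵗ ⇒ x_3 = 0.3948·341.9036/333.7 = 0.4045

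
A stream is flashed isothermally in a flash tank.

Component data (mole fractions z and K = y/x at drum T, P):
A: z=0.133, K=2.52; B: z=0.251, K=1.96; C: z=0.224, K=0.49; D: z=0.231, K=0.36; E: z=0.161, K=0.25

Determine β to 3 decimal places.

Let β = V/F and solve Σ zᵢ(Kᵢ−1)/(1+β(Kᵢ−1)) = 0.
Check two-phase: ΣzᵢKᵢ = 1.060 > 1 and Σzᵢ/Kᵢ = 1.924 > 1, so g(0) = 0.060 > 0 and g(1) = -0.924 < 0.
Newton iteration, β⁰ = 0.39:
  β = 0.390: g = -0.2080, g' = -0.683 → β = 0.086
  β = 0.086: g = -0.0033, g' = -0.711 → β = 0.081
Converged at β = 0.081.

β = 0.081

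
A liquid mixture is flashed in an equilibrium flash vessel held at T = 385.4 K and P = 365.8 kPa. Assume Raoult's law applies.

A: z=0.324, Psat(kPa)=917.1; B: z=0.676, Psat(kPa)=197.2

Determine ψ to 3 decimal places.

Raoult's law: Kᵢ = Pᵢˢᵃᵗ/P = Pᵢˢᵃᵗ/365.8.
  K_A = 917.1/365.8 = 2.50711, K_B = 197.2/365.8 = 0.53909
Binary case is linear: z₁(K₁−1)(1+ψ(K₂−1)) + z₂(K₂−1)(1+ψ(K₁−1)) = 0
⇒ ψ = [z₁(K₁−1)+z₂(K₂−1)] / [−(K₁−1)(K₂−1)] = 0.1767/0.6946 = 0.254

ψ = 0.254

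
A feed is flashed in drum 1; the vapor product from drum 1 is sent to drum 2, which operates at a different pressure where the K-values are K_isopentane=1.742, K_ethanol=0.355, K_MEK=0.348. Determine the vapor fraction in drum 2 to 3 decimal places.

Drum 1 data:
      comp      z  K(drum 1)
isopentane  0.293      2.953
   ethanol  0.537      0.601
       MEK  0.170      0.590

Drum 1:
Material balance + equilibrium reduce to Σ zᵢ(Kᵢ−1)/(1+ψ₁(Kᵢ−1)) = 0.
Check two-phase: ΣzᵢKᵢ = 1.288 > 1 and Σzᵢ/Kᵢ = 1.281 > 1, so g(0) = 0.288 > 0 and g(1) = -0.281 < 0.
Newton–Raphson from ψ₁ = 0.66:
  ψ₁ = 0.660: g = -0.1364, g' = -0.425 → ψ₁ = 0.339
  ψ₁ = 0.339: g = 0.0157, g' = -0.558 → ψ₁ = 0.367
Converged at ψ₁ = 0.367.
Drum-1 compositions:
  isopentane: x = 0.171, y = 0.504
  ethanol: x = 0.629, y = 0.378
  MEK: x = 0.200, y = 0.118
Drum-2 feed = drum-1 vapor: z₂ = (0.5037, 0.3782, 0.1181).
Drum 2:
Material balance + equilibrium reduce to Σ zᵢ(Kᵢ−1)/(1+ψ₂(Kᵢ−1)) = 0.
Feasibility: ΣzᵢKᵢ = 1.053, Σzᵢ/Kᵢ = 1.694 — both > 1, two phases present.
Iterate (Newton) starting at ψ₂ = 0.59:
  ψ₂ = 0.590: g = -0.2590, g' = -0.677 → ψ₂ = 0.207
  ψ₂ = 0.207: g = -0.0467, g' = -0.485 → ψ₂ = 0.111
  ψ₂ = 0.111: g = -0.0005, g' = -0.478 → ψ₂ = 0.110
Converged at ψ₂ = 0.110.
  isopentane: x = 0.466, y = 0.811
  ethanol: x = 0.407, y = 0.145
  MEK: x = 0.127, y = 0.044

V/F (drum 2) = 0.110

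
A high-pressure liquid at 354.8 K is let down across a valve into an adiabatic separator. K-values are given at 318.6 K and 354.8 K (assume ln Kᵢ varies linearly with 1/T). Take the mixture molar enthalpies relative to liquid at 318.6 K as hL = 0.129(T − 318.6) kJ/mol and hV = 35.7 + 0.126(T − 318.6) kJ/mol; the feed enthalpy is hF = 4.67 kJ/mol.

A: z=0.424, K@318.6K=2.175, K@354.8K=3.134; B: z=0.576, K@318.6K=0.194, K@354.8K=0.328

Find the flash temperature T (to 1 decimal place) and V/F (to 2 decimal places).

T = 325.0 K, V/F = 0.11

Adiabatic flash: solve Rachford–Rice at each trial T, then check hF = ψ·hV(T) + (1−ψ)·hL(T).
  T = 318.6 K: K = (2.175, 0.194), RR gives ψ = 0.036, H_out = 1.280 kJ/mol
  T = 354.8 K: K = (3.134, 0.328), RR gives ψ = 0.361, H_out = 17.520 kJ/mol
  T = 336.7 K: K = (2.637, 0.256), RR gives ψ = 0.218, H_out = 10.099 kJ/mol
  T = 327.6 K: K = (2.400, 0.223), RR gives ψ = 0.135, H_out = 5.960 kJ/mol
  T = 323.1 K: K = (2.286, 0.208), RR gives ψ = 0.088, H_out = 3.714 kJ/mol
  T = 325.4 K: K = (2.344, 0.216), RR gives ψ = 0.112, H_out = 4.882 kJ/mol
Linear interpolation between T = 323.1 (H_out = 3.714) and T = 325.4 (H_out = 4.882) on hF = 4.67 gives T ≈ 325.0 K, at which ψ = 0.11.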